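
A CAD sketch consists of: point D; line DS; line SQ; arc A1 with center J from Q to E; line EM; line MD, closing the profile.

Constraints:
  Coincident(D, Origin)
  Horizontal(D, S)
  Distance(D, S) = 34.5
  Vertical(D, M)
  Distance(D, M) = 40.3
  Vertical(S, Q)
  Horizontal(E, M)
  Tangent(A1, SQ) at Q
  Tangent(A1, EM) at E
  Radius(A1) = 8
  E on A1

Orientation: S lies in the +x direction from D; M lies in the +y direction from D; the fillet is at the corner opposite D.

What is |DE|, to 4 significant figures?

48.23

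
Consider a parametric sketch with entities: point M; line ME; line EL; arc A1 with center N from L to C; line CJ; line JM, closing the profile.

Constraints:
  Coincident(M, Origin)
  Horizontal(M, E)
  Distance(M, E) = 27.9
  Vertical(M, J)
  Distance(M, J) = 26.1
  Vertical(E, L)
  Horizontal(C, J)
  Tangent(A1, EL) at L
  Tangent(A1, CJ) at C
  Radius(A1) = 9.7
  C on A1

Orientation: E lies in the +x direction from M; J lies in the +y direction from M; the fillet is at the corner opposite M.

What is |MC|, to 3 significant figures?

31.8

M is at the origin; ME is horizontal with |ME| = 27.9 and E on the +x side, so E = (27.9, 0.00). MJ is vertical with |MJ| = 26.1 and J on the +y side, so J = (0.00, 26.1). The virtual corner opposite M is at (27.9, 26.1). Tangency of A1 to EL means the radius NL is perpendicular to EL and since A1 is tangent to CJ there, NC ⟂ CJ, with radius 9.7, so the center N sits 9.7 in from both sides at N = (18.2, 16.4). That places the tangent points at L = (27.9, 16.4) on EL and C = (18.2, 26.1) on CJ. Then |MC| = |C − M| = 31.8.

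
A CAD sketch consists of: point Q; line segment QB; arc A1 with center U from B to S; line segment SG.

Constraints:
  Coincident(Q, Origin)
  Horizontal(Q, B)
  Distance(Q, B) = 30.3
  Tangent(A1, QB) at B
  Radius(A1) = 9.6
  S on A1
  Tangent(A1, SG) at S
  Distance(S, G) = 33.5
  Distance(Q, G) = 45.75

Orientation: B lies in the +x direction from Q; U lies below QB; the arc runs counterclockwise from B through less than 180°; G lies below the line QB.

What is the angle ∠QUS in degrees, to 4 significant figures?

12.58°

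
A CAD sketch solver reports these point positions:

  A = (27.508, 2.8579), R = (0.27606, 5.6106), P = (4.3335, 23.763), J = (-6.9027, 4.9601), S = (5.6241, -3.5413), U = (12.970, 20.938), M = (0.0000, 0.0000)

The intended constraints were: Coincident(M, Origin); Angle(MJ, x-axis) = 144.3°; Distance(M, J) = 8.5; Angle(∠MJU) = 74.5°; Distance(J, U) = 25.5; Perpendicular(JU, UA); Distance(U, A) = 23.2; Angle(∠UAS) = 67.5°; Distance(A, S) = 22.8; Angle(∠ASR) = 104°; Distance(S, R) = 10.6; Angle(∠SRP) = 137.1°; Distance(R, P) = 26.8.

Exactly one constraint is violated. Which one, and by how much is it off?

Distance(R, P) = 26.8 — off by 8.20.

M = (0.00, 0.00) ✓; MJ at 144.3° ✓; |MJ| = 8.500 ✓; ∠MJU = 74.50° ✓; |JU| = 25.50 ✓; ∠(JU, UA) = 90.00° ✓; |UA| = 23.20 ✓; ∠UAS = 67.50° ✓; |AS| = 22.80 ✓; ∠ASR = 104.0° ✓; |SR| = 10.60 ✓; ∠SRP = 137.1° ✓; |RP| = 18.60 ✗.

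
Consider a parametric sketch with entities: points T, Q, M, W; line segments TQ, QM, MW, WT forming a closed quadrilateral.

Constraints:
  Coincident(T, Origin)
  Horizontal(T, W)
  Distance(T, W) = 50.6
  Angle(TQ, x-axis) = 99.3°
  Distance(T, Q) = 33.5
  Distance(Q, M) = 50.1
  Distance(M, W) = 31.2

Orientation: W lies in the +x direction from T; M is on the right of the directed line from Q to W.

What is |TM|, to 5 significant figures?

22.991

Checks: |QM| = 50.10 ✓; |MW| = 31.20 ✓.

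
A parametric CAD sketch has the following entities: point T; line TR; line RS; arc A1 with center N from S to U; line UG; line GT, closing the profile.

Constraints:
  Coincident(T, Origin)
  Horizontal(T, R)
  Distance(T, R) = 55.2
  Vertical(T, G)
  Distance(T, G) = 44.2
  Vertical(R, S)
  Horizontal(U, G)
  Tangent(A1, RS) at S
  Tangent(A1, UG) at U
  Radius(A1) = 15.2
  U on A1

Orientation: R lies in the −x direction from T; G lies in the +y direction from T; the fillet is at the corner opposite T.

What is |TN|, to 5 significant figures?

49.406

T is at the origin; TR is horizontal with |TR| = 55.2 and R on the −x side, so R = (-55.200, 0.0000). T and G share the same x with |TG| = 44.2 and G on the +y side, so G = (0.0000, 44.200). The virtual corner opposite T is at (-55.200, 44.200). A1 meets RS tangentially, so NS is at right angles to RS and since A1 is tangent to UG there, NU ⟂ UG, with radius 15.2, so the center N sits 15.2 in from both sides at N = (-40.000, 29.000). Then |TN| = |N − T| = 49.406.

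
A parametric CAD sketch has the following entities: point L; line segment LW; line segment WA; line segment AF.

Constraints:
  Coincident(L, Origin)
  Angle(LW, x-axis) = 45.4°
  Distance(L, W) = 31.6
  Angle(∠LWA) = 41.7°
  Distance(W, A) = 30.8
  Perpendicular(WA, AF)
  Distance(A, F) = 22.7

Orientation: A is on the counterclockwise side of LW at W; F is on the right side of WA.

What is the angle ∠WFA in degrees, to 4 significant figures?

53.61°

L is at the origin; LW runs at 45.4° with length 31.6, so W = 31.6·(cos 45.4°, sin 45.4°) = (22.19, 22.50). ∠LWA = 41.7°, so WA runs at 45.4° + (180° − 41.7°) = 183.7° from the x-axis; with |WA| = 30.8, A = W + 30.8·(cos 183.7°, sin 183.7°) = (-8.548, 20.51). WA is perpendicular to AF; with |AF| = 22.7 on the right of WA, F = A + 22.7·(-0.06453, 0.9979) = (-10.01, 43.17). Then cos ∠WFA = FW·FA / (|FW||FA|), giving 53.61°.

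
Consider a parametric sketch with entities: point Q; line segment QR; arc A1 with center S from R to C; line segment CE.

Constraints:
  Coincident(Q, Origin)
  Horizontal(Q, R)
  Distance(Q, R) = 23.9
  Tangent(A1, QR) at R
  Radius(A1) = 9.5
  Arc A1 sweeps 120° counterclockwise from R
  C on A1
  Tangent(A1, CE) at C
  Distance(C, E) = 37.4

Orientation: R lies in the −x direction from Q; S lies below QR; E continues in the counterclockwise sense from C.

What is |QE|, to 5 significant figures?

48.534

On A1, R sits at bearing 90° from S; a 120° counterclockwise sweep puts C at bearing 210°, so C = S + 9.5·(cos 210°, sin 210°) = (-32.127, -14.250). Tangency of A1 to CE means the radius SC is perpendicular to CE, so CE runs along (−sin 210°, cos 210°); with |CE| = 37.4, E = (-13.427, -46.639). Then |QE| = |E − Q| = 48.534.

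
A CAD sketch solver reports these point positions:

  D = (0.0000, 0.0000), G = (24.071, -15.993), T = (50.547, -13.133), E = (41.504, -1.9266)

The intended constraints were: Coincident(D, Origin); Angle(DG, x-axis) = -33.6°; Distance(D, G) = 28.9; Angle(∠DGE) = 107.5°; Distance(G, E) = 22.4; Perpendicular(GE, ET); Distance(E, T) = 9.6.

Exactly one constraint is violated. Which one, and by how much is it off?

Distance(E, T) = 9.6 — off by 4.80.

D = (0.00, 0.00) ✓; DG at -33.60° ✓; |DG| = 28.90 ✓; ∠DGE = 107.5° ✓; |GE| = 22.40 ✓; ∠(GE, ET) = 90.00° ✓; |ET| = 14.40 ✗.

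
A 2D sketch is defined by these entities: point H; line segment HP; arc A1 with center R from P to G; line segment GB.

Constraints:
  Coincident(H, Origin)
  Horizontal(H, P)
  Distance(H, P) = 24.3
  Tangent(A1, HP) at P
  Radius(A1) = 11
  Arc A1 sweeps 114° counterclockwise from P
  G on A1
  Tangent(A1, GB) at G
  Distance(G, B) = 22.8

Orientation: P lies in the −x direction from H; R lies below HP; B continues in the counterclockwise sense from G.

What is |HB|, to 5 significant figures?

44.121

H is at the origin; HP is horizontal with |HP| = 24.3 and P on the −x side, so P = (-24.300, 0.0000). The tangent condition forces RP to be normal to HP, so R = P + (0, -11) = (-24.300, -11.000). On A1, P sits at bearing 90° from R; a 114° counterclockwise sweep puts G at bearing 204°, so G = R + 11.0·(cos 204°, sin 204°) = (-34.349, -15.474). A1 meets GB tangentially, so RG is at right angles to GB, so GB runs along (−sin 204°, cos 204°); with |GB| = 22.8, B = (-25.075, -36.303). Then |HB| = |B − H| = 44.121.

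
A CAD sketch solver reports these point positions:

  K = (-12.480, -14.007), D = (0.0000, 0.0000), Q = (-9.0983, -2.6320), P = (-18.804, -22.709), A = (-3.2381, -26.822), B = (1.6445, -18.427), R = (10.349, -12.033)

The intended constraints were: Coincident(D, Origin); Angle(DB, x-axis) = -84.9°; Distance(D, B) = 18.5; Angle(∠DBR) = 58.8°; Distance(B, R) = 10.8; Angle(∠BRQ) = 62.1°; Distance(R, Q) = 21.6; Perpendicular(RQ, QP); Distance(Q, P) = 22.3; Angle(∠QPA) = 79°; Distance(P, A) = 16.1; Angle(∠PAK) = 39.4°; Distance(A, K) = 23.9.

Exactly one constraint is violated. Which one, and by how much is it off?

Distance(A, K) = 23.9 — off by 8.10.

D = (0.00, 0.00) ✓; DB at -84.90° ✓; |DB| = 18.50 ✓; ∠DBR = 58.80° ✓; |BR| = 10.80 ✓; ∠BRQ = 62.10° ✓; |RQ| = 21.60 ✓; ∠(RQ, QP) = 90.00° ✓; |QP| = 22.30 ✓; ∠QPA = 79.00° ✓; |PA| = 16.10 ✓; ∠PAK = 39.40° ✓; |AK| = 15.80 ✗.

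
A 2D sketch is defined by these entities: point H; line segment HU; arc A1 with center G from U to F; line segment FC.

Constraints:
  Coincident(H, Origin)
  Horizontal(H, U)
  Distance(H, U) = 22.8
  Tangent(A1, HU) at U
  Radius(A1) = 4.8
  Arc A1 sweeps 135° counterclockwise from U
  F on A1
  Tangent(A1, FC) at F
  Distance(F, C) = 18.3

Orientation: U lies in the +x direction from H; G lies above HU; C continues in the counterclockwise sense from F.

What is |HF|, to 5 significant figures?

27.446

H is at the origin; HU is horizontal with |HU| = 22.8 and U on the +x side, so U = (22.800, 0.0000). Since A1 is tangent to HU there, GU ⟂ HU, so G = U + (0, 4.8) = (22.800, 4.8000). On A1, U sits at bearing -90° from G; a 135° counterclockwise sweep puts F at bearing 45°, so F = G + 4.8·(cos 45°, sin 45°) = (26.194, 8.1941). Then |HF| = |F − H| = 27.446.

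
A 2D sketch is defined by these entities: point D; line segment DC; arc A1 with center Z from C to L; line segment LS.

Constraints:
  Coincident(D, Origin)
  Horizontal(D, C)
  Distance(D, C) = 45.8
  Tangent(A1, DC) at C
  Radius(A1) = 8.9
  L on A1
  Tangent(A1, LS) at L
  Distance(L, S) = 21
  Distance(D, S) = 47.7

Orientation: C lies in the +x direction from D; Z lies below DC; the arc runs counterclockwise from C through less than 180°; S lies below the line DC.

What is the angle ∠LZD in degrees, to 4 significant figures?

11.54°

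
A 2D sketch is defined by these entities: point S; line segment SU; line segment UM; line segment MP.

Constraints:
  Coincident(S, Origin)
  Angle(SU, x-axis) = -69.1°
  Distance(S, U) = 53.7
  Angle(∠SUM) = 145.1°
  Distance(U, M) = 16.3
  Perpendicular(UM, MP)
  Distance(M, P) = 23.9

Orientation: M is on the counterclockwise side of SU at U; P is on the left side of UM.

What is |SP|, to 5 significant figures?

60.727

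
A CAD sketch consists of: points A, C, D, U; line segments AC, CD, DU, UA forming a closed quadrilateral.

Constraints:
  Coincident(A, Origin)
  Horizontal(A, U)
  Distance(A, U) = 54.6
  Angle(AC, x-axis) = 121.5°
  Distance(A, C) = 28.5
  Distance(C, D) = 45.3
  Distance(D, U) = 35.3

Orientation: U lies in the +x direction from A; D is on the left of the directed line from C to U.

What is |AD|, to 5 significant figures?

39.790

Checks: |AU| = 54.60 ✓; |AC| = 28.50 ✓; |CD| = 45.30 ✓; |DU| = 35.30 ✓.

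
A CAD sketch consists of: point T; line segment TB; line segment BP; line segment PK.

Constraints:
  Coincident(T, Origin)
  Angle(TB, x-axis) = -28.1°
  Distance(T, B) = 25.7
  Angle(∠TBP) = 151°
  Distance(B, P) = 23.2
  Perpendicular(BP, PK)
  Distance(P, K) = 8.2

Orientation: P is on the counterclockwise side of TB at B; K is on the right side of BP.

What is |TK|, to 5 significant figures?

50.133

∠TBP = 151.0°, so BP runs at -28.1° + (180° − 151.0°) = 0.90000° from the x-axis; with |BP| = 23.2, P = B + 23.2·(cos 0.90000°, sin 0.90000°) = (45.868, -11.741). The perpendicularity gives PK at right angles to BP; with |PK| = 8.2 on the right of BP, K = P + 8.2·(0.015707, -0.99988) = (45.997, -19.940). Then |TK| = |K − T| = 50.133.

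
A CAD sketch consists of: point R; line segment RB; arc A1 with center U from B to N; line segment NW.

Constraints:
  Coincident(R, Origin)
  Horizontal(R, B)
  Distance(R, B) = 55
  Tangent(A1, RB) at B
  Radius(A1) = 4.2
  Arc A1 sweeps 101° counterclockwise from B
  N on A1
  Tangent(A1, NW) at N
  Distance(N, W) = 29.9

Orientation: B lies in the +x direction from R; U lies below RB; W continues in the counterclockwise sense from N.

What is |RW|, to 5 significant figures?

66.194

On A1, B sits at bearing 90° from U; a 101° counterclockwise sweep puts N at bearing 191°, so N = U + 4.2·(cos 191°, sin 191°) = (50.877, -5.0014). Tangency of A1 to NW means the radius UN is perpendicular to NW, so NW runs along (−sin 191°, cos 191°); with |NW| = 29.9, W = (56.582, -34.352). Then |RW| = |W − R| = 66.194.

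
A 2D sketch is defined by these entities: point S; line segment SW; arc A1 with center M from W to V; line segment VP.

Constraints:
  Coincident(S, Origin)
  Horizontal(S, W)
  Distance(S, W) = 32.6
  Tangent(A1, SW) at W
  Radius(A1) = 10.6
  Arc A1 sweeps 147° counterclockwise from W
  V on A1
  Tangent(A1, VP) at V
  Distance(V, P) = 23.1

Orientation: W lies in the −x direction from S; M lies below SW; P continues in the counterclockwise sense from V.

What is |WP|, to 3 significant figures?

34.8

S is at the origin; S and W share the same y with |SW| = 32.6 and W on the −x side, so W = (-32.6, 0.00). The tangent condition forces MW to be normal to SW, so M = W + (0, -10.6) = (-32.6, -10.6). On A1, W sits at bearing 90° from M; a 147° counterclockwise sweep puts V at bearing 237°, so V = M + 10.6·(cos 237°, sin 237°) = (-38.4, -19.5). Tangency of A1 to VP means the radius MV is perpendicular to VP, so VP runs along (−sin 237°, cos 237°); with |VP| = 23.1, P = (-19.0, -32.1). Then |WP| = |P − W| = 34.8.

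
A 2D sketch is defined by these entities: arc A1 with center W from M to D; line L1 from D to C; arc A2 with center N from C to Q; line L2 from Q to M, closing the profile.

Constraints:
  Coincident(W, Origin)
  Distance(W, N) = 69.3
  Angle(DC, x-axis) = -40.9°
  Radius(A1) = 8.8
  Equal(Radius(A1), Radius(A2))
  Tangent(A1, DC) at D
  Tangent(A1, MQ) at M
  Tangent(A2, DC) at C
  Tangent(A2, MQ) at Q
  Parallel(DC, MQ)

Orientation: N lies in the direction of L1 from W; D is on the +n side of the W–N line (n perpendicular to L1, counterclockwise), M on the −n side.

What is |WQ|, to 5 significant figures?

69.856

The slot axis is L1's direction at -40.9°, so u = (cos -40.9°, sin -40.9°) = (0.75585, -0.65474) and n = (−sin -40.9°, cos -40.9°) = (0.65474, 0.75585). W is at the origin and N lies 69.3 along u from W, so N = 69.3·u = (52.381, -45.374). Tangency of A1 to both parallel lines with radius 8.8 puts D and M at W ± 8.8·n: D = (5.7617, 6.6515), M = (-5.7617, -6.6515). Equal radii place C and Q the same way about N: C = N + 8.8·n = (58.142, -38.722), Q = N − 8.8·n = (46.619, -52.025). Then |WQ| = |Q − W| = 69.856.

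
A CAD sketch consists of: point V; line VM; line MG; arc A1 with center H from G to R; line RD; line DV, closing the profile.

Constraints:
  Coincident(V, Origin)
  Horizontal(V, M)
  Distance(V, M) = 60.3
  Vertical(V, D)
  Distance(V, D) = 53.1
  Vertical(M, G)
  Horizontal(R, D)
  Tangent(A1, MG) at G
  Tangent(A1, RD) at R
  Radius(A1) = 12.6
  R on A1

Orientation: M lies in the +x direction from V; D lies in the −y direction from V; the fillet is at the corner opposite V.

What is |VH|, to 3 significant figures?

62.6

VD is vertical with |VD| = 53.1 and D on the −y side, so D = (0.00, -53.1). The virtual corner opposite V is at (60.3, -53.1). Since A1 is tangent to MG there, HG ⟂ MG and since A1 is tangent to RD there, HR ⟂ RD, with radius 12.6, so the center H sits 12.6 in from both sides at H = (47.7, -40.5). Then |VH| = |H − V| = 62.6.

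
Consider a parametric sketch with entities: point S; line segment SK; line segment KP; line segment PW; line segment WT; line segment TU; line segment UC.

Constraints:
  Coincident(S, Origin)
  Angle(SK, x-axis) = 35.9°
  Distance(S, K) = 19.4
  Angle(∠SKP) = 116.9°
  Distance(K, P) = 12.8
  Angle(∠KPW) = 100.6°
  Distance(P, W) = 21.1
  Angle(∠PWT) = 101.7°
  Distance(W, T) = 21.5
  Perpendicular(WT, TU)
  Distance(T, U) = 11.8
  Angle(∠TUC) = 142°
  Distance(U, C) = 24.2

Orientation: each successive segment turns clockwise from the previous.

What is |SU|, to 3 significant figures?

1.28

∠PWT = 101.7° gives WT at 175° from the x-axis; with |WT| = 21.5, T = (-0.350, -12.9). WT ⟂ TU, so TU runs at 85.1°; with |TU| = 11.8, U = (0.658, -1.10). Then |SU| = |U − S| = 1.28.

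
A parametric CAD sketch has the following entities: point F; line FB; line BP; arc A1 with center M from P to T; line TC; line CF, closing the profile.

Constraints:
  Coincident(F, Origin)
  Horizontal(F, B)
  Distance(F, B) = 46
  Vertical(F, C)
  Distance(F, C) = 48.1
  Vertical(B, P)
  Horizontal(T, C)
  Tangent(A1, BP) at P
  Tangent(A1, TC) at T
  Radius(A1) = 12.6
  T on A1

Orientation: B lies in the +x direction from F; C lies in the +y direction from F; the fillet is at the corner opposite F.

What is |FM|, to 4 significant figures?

48.74

F and C share the same x with |FC| = 48.1 and C on the +y side, so C = (0.000, 48.10). The virtual corner opposite F is at (46.00, 48.10). Since A1 is tangent to BP there, MP ⟂ BP and the tangent condition forces MT to be normal to TC, with radius 12.6, so the center M sits 12.6 in from both sides at M = (33.40, 35.50). Then |FM| = |M − F| = 48.74.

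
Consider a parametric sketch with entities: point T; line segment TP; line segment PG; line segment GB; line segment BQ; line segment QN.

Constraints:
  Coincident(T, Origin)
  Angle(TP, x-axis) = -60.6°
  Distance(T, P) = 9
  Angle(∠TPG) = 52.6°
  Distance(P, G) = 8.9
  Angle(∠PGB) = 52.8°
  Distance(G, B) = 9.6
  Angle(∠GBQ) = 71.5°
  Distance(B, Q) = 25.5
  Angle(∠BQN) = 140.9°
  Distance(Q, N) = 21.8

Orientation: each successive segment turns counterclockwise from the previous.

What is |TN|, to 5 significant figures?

44.845

∠GBQ = 71.5° gives BQ at -57.500° from the x-axis; with |BQ| = 25.5, Q = (12.311, -23.490). ∠BQN = 140.9° gives QN at -18.400° from the x-axis; with |QN| = 21.8, N = (32.996, -30.371). Then |TN| = |N − T| = 44.845.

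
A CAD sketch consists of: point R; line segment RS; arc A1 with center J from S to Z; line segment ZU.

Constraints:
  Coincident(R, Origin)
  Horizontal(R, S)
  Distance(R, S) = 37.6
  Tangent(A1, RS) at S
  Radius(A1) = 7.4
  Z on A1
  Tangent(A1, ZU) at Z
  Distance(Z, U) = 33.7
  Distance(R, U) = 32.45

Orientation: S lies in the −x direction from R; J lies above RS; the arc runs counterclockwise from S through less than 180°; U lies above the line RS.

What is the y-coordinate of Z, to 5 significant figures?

3.0353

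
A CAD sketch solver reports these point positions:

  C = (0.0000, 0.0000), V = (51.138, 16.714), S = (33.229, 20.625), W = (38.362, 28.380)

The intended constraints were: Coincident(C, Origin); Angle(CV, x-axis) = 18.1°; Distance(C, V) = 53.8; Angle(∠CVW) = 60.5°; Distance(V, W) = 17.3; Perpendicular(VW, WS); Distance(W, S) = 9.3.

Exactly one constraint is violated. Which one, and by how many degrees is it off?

Perpendicular(VW, WS) — off by 8.90°.

C = (0.00, 0.00) ✓; CV at 18.10° ✓; |CV| = 53.80 ✓; ∠CVW = 60.50° ✓; |VW| = 17.30 ✓; ∠(VW, WS) = 98.90° ✗; |WS| = 9.300 ✓.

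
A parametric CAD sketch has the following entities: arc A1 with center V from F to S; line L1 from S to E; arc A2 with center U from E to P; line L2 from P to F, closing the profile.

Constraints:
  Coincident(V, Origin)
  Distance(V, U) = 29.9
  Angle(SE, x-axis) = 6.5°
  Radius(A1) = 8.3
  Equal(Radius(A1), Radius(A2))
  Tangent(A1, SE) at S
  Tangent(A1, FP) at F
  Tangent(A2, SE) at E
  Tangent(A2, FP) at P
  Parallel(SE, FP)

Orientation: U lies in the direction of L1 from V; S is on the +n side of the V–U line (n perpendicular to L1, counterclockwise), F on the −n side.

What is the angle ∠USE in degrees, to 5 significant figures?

15.514°

Tangency of A1 to both parallel lines with radius 8.3 puts S and F at V ± 8.3·n: S = (-0.93959, 8.2466), F = (0.93959, -8.2466). Equal radii place E and P the same way about U: E = U + 8.3·n = (28.768, 11.631), P = U − 8.3·n = (30.647, -4.8619). Then cos ∠USE = SU·SE / (|SU||SE|), giving 15.514°.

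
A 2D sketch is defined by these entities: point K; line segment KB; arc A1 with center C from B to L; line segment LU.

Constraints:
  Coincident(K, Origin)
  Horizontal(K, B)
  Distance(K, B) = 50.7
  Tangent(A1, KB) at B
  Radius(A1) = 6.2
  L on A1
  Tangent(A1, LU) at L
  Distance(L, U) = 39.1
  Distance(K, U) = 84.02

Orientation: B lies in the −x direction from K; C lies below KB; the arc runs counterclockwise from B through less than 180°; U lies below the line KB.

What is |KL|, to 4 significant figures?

56.18

K is at the origin; K and B share the same y with |KB| = 50.7 and B on the −x side, so B = (-50.70, 0.000). A1 meets KB tangentially, so CB is at right angles to KB, so C = B + (0, -6.2) = (-50.70, -6.200). Since CL ⟂ LU (tangency), |CU| = √(6.2² + 39.1²) = 39.59 regardless of where L sits on A1. So U lies on both circle(K, 84.02) and circle(C, 39.59); the below-KB intersection is U = (-75.35, -37.18). L is the foot of the tangent from U: L = (-56.10, -3.148).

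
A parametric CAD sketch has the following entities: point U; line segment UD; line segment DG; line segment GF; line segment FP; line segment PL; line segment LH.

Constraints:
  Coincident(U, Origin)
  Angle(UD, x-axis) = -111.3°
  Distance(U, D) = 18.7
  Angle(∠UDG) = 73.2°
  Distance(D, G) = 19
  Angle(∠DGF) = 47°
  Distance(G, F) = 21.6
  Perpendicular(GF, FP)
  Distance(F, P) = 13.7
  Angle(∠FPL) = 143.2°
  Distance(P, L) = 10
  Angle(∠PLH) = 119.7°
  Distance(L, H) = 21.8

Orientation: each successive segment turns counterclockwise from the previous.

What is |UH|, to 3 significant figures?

35.5

U is at the origin; UD runs at -111.3° with length 18.7, so D = (-6.79, -17.4). ∠UDG = 73.2° gives DG at -4.50° from the x-axis; with |DG| = 19.0, G = (12.1, -18.9). ∠DGF = 47.0° gives GF at 128° from the x-axis; with |GF| = 21.6, F = (-1.30, -2.01). GF ⟂ FP, so FP runs at -142°; with |FP| = 13.7, P = (-12.0, -10.5). ∠FPL = 143.2° gives PL at -105° from the x-axis; with |PL| = 10.0, L = (-14.6, -20.2). ∠PLH = 119.7° gives LH at -44.4° from the x-axis; with |LH| = 21.8, H = (1.02, -35.5). Then |UH| = |H − U| = 35.5.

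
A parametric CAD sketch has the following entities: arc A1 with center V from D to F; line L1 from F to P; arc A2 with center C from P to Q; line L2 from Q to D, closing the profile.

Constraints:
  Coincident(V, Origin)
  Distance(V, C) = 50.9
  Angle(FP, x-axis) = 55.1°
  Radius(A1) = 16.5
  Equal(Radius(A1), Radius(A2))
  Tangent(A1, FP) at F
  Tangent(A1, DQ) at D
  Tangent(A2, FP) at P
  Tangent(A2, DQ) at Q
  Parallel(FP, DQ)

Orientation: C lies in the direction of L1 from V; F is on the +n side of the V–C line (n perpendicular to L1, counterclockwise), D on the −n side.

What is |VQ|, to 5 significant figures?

53.508

The slot axis is L1's direction at 55.1°, so u = (cos 55.1°, sin 55.1°) = (0.57215, 0.82015) and n = (−sin 55.1°, cos 55.1°) = (-0.82015, 0.57215). V is at the origin and C lies 50.9 along u from V, so C = 50.9·u = (29.122, 41.746). Tangency of A1 to both parallel lines with radius 16.5 puts F and D at V ± 16.5·n: F = (-13.533, 9.4404), D = (13.533, -9.4404). Equal radii place P and Q the same way about C: P = C + 16.5·n = (15.590, 51.186), Q = C − 16.5·n = (42.655, 32.305). Then |VQ| = |Q − V| = 53.508.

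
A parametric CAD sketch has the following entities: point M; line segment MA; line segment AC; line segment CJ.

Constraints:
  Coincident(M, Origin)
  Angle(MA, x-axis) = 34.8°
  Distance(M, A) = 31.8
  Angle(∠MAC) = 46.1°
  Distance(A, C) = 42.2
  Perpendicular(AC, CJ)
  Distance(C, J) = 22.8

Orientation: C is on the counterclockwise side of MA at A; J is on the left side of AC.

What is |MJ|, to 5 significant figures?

20.150

M is at the origin; MA runs at 34.8° with length 31.8, so A = 31.8·(cos 34.8°, sin 34.8°) = (26.113, 18.149). ∠MAC = 46.1°, so AC runs at 34.8° + (180° − 46.1°) = 168.70° from the x-axis; with |AC| = 42.2, C = A + 42.2·(cos 168.70°, sin 168.70°) = (-15.269, 26.418). The perpendicularity gives CJ at right angles to AC; with |CJ| = 22.8 on the left of AC, J = C + 22.8·(-0.19595, -0.98061) = (-19.737, 4.0596). Then |MJ| = |J − M| = 20.150.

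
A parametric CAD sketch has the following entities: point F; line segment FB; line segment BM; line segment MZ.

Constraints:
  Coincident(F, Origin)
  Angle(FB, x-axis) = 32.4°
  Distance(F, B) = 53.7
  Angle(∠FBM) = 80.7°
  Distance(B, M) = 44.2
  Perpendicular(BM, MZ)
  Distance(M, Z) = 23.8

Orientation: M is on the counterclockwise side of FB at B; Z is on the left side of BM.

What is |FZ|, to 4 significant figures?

45.98

F is at the origin; FB runs at 32.4° with length 53.7, so B = 53.7·(cos 32.4°, sin 32.4°) = (45.34, 28.77). ∠FBM = 80.7°, so BM runs at 32.4° + (180° − 80.7°) = 131.7° from the x-axis; with |BM| = 44.2, M = B + 44.2·(cos 131.7°, sin 131.7°) = (15.94, 61.78). The perpendicularity gives MZ at right angles to BM; with |MZ| = 23.8 on the left of BM, Z = M + 23.8·(-0.7466, -0.6652) = (-1.833, 45.94). Then |FZ| = |Z − F| = 45.98.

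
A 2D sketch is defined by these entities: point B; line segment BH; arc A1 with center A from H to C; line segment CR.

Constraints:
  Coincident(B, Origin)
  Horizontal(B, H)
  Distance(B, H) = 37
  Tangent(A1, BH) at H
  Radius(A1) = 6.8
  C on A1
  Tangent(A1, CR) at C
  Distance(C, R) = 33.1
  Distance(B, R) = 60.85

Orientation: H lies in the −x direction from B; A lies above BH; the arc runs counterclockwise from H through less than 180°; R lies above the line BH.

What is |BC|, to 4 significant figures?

32.56

Checks: B = (0.00, 0.00) ✓; |AH| = 6.800 ✓; |AC| = 6.800 ✓; ∠(AC, CR) = 90.00° ✓; |CR| = 33.10 ✓; |BR| = 60.85 ✓.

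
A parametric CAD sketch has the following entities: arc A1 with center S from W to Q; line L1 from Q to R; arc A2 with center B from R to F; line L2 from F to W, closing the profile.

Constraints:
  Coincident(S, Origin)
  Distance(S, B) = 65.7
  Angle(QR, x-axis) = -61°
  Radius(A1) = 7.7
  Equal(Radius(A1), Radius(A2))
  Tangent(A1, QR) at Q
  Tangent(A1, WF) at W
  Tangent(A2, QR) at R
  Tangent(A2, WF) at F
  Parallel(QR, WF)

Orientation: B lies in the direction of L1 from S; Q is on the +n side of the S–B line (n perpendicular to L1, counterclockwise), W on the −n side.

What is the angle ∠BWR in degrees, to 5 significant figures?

6.5074°

Tangency of A1 to both parallel lines with radius 7.7 puts Q and W at S ± 7.7·n: Q = (6.7346, 3.7330), W = (-6.7346, -3.7330). Equal radii place R and F the same way about B: R = B + 7.7·n = (38.587, -53.729), F = B − 7.7·n = (25.117, -61.196). Then cos ∠BWR = WB·WR / (|WB||WR|), giving 6.5074°.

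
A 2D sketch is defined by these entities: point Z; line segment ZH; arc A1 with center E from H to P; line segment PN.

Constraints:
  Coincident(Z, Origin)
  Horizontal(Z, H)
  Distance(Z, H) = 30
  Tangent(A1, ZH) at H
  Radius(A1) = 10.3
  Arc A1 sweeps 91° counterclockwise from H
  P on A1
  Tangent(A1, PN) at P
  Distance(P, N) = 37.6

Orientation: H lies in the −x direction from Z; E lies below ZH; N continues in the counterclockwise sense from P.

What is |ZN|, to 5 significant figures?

62.311

On A1, H sits at bearing 90° from E; a 91° counterclockwise sweep puts P at bearing 181°, so P = E + 10.3·(cos 181°, sin 181°) = (-40.298, -10.480). Tangency of A1 to PN means the radius EP is perpendicular to PN, so PN runs along (−sin 181°, cos 181°); with |PN| = 37.6, N = (-39.642, -48.074). Then |ZN| = |N − Z| = 62.311.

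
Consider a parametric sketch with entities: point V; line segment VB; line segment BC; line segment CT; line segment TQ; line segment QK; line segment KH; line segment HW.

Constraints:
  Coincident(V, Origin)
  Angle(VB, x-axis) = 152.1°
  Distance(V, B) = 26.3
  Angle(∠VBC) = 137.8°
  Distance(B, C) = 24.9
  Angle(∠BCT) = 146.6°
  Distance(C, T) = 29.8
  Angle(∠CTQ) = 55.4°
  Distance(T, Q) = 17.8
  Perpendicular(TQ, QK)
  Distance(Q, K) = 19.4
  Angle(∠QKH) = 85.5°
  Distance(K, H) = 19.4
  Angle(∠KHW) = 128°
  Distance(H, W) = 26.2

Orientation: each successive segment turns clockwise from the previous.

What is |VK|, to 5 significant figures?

47.198

∠CTQ = 55.4° gives TQ at -48.100° from the x-axis; with |TQ| = 17.8, Q = (-12.874, 51.448). The perpendicularity gives QK at right angles to TQ, so QK runs at -138.10°; with |QK| = 19.4, K = (-27.314, 38.492). Then |VK| = |K − V| = 47.198.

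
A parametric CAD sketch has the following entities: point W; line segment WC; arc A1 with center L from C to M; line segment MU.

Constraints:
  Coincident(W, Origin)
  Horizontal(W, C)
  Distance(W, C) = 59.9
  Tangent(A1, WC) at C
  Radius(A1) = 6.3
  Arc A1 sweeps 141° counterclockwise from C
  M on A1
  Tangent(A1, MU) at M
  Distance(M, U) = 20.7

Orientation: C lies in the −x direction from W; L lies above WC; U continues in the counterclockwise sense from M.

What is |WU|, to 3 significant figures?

76.0

W is at the origin; W and C share the same y with |WC| = 59.9 and C on the −x side, so C = (-59.9, 0.00). The tangent condition forces LC to be normal to WC, so L = C + (0, 6.3) = (-59.9, 6.30). On A1, C sits at bearing -90° from L; a 141° counterclockwise sweep puts M at bearing 51°, so M = L + 6.3·(cos 51°, sin 51°) = (-55.9, 11.2). A1 meets MU tangentially, so LM is at right angles to MU, so MU runs along (−sin 51°, cos 51°); with |MU| = 20.7, U = (-72.0, 24.2). Then |WU| = |U − W| = 76.0.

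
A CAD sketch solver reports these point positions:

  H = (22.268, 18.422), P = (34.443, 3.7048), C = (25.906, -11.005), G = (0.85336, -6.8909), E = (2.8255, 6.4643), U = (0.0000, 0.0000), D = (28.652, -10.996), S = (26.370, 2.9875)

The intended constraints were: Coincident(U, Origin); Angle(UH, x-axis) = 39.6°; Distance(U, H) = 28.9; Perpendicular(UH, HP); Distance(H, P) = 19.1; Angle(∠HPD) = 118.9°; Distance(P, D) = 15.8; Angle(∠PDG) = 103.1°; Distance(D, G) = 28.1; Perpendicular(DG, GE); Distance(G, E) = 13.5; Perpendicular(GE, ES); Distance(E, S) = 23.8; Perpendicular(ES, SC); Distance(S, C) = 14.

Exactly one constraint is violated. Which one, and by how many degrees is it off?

Perpendicular(ES, SC) — off by 6.50°.

U = (0.00, 0.00) ✓; UH at 39.60° ✓; |UH| = 28.90 ✓; ∠(UH, HP) = 90.00° ✓; |HP| = 19.10 ✓; ∠HPD = 118.9° ✓; |PD| = 15.80 ✓; ∠PDG = 103.1° ✓; |DG| = 28.10 ✓; ∠(DG, GE) = 90.00° ✓; |GE| = 13.50 ✓; ∠(GE, ES) = 90.00° ✓; |ES| = 23.80 ✓; ∠(ES, SC) = 83.50° ✗; |SC| = 14.00 ✓.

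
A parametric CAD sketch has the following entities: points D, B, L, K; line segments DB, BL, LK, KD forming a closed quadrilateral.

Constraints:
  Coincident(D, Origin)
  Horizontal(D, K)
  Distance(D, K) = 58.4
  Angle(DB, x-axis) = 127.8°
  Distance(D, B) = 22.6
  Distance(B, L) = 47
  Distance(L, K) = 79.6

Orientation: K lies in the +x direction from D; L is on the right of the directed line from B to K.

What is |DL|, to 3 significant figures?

33.1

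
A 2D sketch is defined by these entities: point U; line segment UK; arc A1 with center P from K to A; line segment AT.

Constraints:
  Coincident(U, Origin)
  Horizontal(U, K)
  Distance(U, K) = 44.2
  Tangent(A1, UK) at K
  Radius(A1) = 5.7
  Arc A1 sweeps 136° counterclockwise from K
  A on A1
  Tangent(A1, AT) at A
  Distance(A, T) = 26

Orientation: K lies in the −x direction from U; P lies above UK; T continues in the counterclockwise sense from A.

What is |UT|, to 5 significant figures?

65.196

U is at the origin; U and K share the same y with |UK| = 44.2 and K on the −x side, so K = (-44.200, 0.0000). A1 meets UK tangentially, so PK is at right angles to UK, so P = K + (0, 5.7) = (-44.200, 5.7000). On A1, K sits at bearing -90° from P; a 136° counterclockwise sweep puts A at bearing 46°, so A = P + 5.7·(cos 46°, sin 46°) = (-40.240, 9.8002). Since A1 is tangent to AT there, PA ⟂ AT, so AT runs along (−sin 46°, cos 46°); with |AT| = 26.0, T = (-58.943, 27.861). Then |UT| = |T − U| = 65.196.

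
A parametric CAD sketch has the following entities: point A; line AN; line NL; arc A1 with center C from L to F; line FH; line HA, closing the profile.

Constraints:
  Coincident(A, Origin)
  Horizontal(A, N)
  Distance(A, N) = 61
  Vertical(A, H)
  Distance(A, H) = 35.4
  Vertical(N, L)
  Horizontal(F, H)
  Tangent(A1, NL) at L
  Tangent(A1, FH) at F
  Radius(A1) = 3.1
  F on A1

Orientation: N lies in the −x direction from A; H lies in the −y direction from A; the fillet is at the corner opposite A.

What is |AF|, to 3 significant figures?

67.9

A is at the origin; A and N share the same y with |AN| = 61.0 and N on the −x side, so N = (-61.0, 0.00). AH is vertical with |AH| = 35.4 and H on the −y side, so H = (0.00, -35.4). The virtual corner opposite A is at (-61.0, -35.4). Since A1 is tangent to NL there, CL ⟂ NL and since A1 is tangent to FH there, CF ⟂ FH, with radius 3.1, so the center C sits 3.1 in from both sides at C = (-57.9, -32.3). That places the tangent points at L = (-61.0, -32.3) on NL and F = (-57.9, -35.4) on FH. Then |AF| = |F − A| = 67.9.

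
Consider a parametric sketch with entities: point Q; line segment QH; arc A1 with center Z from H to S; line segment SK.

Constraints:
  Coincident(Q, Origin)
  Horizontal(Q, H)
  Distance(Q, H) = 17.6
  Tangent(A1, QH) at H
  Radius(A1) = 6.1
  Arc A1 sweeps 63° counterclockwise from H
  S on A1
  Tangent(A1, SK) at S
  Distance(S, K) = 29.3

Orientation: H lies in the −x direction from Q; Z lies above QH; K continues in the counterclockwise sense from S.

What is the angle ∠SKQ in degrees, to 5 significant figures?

24.788°

Q is at the origin; QH is horizontal with |QH| = 17.6 and H on the −x side, so H = (-17.600, 0.0000). Tangency of A1 to QH means the radius ZH is perpendicular to QH, so Z = H + (0, 6.1) = (-17.600, 6.1000). On A1, H sits at bearing -90° from Z; a 63° counterclockwise sweep puts S at bearing -27°, so S = Z + 6.1·(cos -27°, sin -27°) = (-12.165, 3.3307). A1 meets SK tangentially, so ZS is at right angles to SK, so SK runs along (−sin -27°, cos -27°); with |SK| = 29.3, K = (1.1371, 29.437). Then cos ∠SKQ = KS·KQ / (|KS||KQ|), giving 24.788°.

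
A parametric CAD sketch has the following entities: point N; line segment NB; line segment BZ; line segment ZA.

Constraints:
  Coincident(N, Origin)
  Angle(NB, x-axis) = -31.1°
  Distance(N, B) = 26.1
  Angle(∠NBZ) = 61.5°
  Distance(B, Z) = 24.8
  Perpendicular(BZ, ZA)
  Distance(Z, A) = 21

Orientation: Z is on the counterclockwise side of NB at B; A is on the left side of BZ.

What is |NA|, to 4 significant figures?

12.50

N is at the origin; NB runs at -31.1° with length 26.1, so B = 26.1·(cos -31.1°, sin -31.1°) = (22.35, -13.48). ∠NBZ = 61.5°, so BZ runs at -31.1° + (180° − 61.5°) = 87.40° from the x-axis; with |BZ| = 24.8, Z = B + 24.8·(cos 87.40°, sin 87.40°) = (23.47, 11.29). BZ ⟂ ZA; with |ZA| = 21.0 on the left of BZ, A = Z + 21.0·(-0.9990, 0.04536) = (2.495, 12.25). Then |NA| = |A − N| = 12.50.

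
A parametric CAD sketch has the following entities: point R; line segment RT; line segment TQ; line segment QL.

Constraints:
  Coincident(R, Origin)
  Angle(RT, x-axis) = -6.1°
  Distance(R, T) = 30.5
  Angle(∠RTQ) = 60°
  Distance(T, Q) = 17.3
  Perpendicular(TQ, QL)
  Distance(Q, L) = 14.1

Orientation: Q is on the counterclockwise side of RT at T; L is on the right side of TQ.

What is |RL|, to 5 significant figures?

40.566

R is at the origin; RT runs at -6.1° with length 30.5, so T = 30.5·(cos -6.1°, sin -6.1°) = (30.327, -3.2411). ∠RTQ = 60.0°, so TQ runs at -6.1° + (180° − 60.0°) = 113.90° from the x-axis; with |TQ| = 17.3, Q = T + 17.3·(cos 113.90°, sin 113.90°) = (23.318, 12.576). TQ ⟂ QL; with |QL| = 14.1 on the right of TQ, L = Q + 14.1·(0.91425, 0.40514) = (36.209, 18.288). Then |RL| = |L − R| = 40.566.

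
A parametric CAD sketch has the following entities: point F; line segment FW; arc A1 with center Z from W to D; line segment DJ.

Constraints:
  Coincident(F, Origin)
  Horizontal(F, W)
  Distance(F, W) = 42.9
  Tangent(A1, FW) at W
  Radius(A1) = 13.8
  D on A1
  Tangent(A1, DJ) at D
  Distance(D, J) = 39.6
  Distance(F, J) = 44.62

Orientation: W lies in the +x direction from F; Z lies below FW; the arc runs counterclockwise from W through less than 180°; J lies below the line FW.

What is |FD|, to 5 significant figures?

31.520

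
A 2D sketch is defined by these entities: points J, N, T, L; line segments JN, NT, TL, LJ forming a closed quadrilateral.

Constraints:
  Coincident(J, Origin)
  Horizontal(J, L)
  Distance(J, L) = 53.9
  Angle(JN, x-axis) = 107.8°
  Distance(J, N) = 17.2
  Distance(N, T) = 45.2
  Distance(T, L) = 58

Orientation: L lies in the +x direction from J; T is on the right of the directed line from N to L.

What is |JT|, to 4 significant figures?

28.21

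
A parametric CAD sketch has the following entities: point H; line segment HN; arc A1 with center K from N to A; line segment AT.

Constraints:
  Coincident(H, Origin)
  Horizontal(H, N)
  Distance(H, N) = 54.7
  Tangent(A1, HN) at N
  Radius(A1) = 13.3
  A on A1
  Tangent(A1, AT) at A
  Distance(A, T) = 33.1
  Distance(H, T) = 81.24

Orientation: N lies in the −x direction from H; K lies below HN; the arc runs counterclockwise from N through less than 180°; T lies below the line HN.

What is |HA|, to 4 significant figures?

69.41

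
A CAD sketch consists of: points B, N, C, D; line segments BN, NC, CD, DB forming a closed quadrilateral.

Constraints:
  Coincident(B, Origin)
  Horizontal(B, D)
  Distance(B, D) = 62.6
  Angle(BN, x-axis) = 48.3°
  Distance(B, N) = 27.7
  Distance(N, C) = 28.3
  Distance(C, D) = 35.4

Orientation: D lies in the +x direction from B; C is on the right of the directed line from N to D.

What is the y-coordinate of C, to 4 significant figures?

-6.049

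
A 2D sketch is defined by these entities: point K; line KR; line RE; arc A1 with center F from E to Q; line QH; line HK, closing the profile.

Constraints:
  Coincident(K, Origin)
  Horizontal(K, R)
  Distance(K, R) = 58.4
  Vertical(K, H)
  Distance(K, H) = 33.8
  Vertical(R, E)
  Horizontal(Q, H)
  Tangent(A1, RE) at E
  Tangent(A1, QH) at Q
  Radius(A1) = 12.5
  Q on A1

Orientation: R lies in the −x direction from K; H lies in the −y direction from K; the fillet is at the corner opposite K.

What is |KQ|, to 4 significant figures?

57.00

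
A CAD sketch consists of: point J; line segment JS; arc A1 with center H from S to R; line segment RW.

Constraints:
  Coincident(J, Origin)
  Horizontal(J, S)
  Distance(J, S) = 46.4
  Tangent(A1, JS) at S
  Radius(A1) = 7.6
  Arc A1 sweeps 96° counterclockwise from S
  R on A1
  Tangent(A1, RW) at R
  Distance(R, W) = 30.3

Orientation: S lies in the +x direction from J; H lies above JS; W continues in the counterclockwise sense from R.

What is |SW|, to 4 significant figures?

38.78

J is at the origin; J and S share the same y with |JS| = 46.4 and S on the +x side, so S = (46.40, 0.000). Tangency of A1 to JS means the radius HS is perpendicular to JS, so H = S + (0, 7.6) = (46.40, 7.600). On A1, S sits at bearing -90° from H; a 96° counterclockwise sweep puts R at bearing 6°, so R = H + 7.6·(cos 6°, sin 6°) = (53.96, 8.394). Tangency of A1 to RW means the radius HR is perpendicular to RW, so RW runs along (−sin 6°, cos 6°); with |RW| = 30.3, W = (50.79, 38.53). Then |SW| = |W − S| = 38.78.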